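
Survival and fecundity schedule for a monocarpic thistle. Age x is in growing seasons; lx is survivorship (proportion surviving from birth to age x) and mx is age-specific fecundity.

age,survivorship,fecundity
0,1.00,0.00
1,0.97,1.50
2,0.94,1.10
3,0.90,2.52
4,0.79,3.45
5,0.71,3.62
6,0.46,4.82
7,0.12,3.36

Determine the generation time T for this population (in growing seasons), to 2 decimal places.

lx·mx: 0, 1.455, 1.034, 2.268, 2.7255, 2.5702, 2.2172, 0.4032 → R0 = 12.6731
x·lx·mx: 0, 1.455, 2.068, 6.804, 10.902, 12.851, 13.3032, 2.8224 → Σ = 50.2056
T = 50.2056 / 12.6731 = 3.961588… → 3.96

3.96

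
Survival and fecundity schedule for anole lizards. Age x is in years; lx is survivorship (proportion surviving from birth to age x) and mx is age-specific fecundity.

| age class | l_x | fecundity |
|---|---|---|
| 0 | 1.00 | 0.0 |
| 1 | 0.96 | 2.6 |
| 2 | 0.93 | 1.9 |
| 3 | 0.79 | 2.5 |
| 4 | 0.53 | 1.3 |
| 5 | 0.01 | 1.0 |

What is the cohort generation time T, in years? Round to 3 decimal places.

lx·mx: 0, 2.496, 1.767, 1.975, 0.689, 0.01 → R0 = 6.937
x·lx·mx: 0, 2.496, 3.534, 5.925, 2.756, 0.05 → Σ = 14.761
T = 14.761 / 6.937 = 2.127865… → 2.128

2.128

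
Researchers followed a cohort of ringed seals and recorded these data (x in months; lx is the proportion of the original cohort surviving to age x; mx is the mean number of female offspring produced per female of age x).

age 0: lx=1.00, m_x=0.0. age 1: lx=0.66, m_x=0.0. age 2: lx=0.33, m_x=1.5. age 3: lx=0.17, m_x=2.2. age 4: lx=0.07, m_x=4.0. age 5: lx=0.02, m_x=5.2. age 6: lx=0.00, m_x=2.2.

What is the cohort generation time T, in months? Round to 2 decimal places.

2.99

lx·mx: 0, 0, 0.495, 0.374, 0.28, 0.104, 0 → R0 = 1.253
x·lx·mx: 0, 0, 0.99, 1.122, 1.12, 0.52, 0 → Σ = 3.752
T = 3.752 / 1.253 = 2.994413… → 2.99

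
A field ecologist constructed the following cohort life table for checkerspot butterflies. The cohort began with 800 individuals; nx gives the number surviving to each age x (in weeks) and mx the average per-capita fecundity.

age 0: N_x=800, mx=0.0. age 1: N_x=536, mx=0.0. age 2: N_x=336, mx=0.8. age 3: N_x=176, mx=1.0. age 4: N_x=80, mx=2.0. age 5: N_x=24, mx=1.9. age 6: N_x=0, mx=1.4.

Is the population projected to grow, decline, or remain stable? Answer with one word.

declining

lx = nx/n0 = nx/800: 1, 0.67, 0.42, 0.22, 0.1, 0.03, 0
R0 = Σ lx·mx = 0 + 0 + 0.336 + 0.22 + 0.2 + 0.057 + 0 = 0.813
R0 < 1, so the population is declining.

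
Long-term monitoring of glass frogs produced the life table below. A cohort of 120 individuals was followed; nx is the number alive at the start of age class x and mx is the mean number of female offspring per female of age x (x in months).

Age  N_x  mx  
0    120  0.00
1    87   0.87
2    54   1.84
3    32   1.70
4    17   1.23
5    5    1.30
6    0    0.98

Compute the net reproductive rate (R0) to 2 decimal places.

2.14

lx = nx/n0 = nx/120: 1, 0.725, 0.45, 0.26667…, 0.14167…, 0.04167…, 0
lx·mx by age: 0, 0.63075, 0.828, 0.453333…, 0.17425…, 0.054167…, 0
R0 = Σ lx·mx = 2.1405… → 2.14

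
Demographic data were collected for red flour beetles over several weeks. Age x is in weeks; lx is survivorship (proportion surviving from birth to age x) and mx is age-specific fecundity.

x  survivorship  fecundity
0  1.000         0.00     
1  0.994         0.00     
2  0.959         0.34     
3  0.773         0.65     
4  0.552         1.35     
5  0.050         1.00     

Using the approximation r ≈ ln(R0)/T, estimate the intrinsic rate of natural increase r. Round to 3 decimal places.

0.146

R0 = Σ lx·mx = 0 + 0 + 0.32606 + 0.50245 + 0.7452 + 0.05 = 1.62371
Σ x·lx·mx = 5.39027; T = 5.39027/1.62371 = 3.31972…
r ≈ ln(R0)/T = ln(1.62371)/3.31972… = 0.14601… → 0.146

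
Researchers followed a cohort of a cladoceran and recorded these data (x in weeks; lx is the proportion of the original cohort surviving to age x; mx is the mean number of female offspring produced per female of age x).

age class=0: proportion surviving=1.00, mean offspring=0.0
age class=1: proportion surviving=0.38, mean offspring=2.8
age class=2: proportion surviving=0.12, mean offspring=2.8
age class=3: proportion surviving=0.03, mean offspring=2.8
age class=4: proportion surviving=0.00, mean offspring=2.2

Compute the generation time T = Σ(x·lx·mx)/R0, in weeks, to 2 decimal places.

lx·mx: 0, 1.064, 0.336, 0.084, 0 → R0 = 1.484
x·lx·mx: 0, 1.064, 0.672, 0.252, 0 → Σ = 1.988
T = 1.988 / 1.484 = 1.339623… → 1.34

1.34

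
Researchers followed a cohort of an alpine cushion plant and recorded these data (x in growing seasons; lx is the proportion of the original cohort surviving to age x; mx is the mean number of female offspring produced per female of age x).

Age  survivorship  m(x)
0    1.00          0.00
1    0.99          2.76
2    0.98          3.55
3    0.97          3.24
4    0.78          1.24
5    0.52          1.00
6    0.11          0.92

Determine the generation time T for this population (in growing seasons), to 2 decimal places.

lx·mx: 0, 2.7324, 3.479, 3.1428, 0.9672, 0.52, 0.1012 → R0 = 10.9426
x·lx·mx: 0, 2.7324, 6.958, 9.4284, 3.8688, 2.6, 0.6072 → Σ = 26.1948
T = 26.1948 / 10.9426 = 2.393837… → 2.39

2.39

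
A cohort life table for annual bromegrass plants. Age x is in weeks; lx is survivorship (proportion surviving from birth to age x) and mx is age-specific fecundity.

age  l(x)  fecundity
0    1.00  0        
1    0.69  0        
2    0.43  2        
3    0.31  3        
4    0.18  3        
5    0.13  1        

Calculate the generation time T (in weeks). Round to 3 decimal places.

2.976

lx·mx: 0, 0, 0.86, 0.93, 0.54, 0.13 → R0 = 2.46
x·lx·mx: 0, 0, 1.72, 2.79, 2.16, 0.65 → Σ = 7.32
T = 7.32 / 2.46 = 2.97561… → 2.976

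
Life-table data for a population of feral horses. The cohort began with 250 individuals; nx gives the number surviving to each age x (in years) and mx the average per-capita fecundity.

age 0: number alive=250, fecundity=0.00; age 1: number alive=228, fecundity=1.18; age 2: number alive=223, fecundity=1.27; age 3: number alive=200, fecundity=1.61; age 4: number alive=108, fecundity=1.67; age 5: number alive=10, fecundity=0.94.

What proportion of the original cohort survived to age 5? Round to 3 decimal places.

0.040

l_5 = n_5/n_0 = 10/250 = 0.04 → 0.040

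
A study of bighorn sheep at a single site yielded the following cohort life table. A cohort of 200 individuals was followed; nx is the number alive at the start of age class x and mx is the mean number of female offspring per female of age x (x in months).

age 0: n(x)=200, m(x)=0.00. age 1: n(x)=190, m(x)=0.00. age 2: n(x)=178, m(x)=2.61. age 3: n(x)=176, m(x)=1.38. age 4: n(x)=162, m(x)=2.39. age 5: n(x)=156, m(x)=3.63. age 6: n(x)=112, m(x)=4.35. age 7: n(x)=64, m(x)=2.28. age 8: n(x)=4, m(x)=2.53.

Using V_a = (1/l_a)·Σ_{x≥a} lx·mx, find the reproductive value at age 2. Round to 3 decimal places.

12.945

lx = nx/n0 = nx/200: 1, 0.95, 0.89, 0.88, 0.81, 0.78, 0.56, 0.32, 0.02
lx·mx for x ≥ 2: 2.3229, 1.2144, 1.9359, 2.8314, 2.436, 0.7296, 0.0506 → sum = 11.5208
V_2 = 11.5208 / l_2 = 11.5208 / 0.89 = 12.944719… → 12.945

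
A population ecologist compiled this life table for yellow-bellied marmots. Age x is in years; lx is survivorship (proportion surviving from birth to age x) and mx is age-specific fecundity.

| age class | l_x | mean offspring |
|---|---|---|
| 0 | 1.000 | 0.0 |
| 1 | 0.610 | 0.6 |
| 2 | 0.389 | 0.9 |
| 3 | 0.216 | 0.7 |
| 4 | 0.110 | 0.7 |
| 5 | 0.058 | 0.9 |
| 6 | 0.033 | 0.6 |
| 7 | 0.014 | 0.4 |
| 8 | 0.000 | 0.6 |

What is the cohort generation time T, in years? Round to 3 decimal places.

2.199

lx·mx: 0, 0.366, 0.3501, 0.1512, 0.077, 0.0522, 0.0198, 0.0056, 0 → R0 = 1.0219
x·lx·mx: 0, 0.366, 0.7002, 0.4536, 0.308, 0.261, 0.1188, 0.0392, 0 → Σ = 2.2468
T = 2.2468 / 1.0219 = 2.19865… → 2.199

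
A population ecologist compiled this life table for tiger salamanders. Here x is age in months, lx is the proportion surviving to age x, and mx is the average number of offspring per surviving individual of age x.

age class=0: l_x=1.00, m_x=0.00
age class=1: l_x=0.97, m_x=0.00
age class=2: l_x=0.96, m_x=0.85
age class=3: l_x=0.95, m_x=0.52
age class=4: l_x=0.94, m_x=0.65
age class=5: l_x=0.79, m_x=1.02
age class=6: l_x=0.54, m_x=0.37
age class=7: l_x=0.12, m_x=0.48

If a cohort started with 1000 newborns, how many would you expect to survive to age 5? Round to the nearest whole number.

790

Expected survivors = N0 · l_5 = 1000 × 0.79 = 790 → 790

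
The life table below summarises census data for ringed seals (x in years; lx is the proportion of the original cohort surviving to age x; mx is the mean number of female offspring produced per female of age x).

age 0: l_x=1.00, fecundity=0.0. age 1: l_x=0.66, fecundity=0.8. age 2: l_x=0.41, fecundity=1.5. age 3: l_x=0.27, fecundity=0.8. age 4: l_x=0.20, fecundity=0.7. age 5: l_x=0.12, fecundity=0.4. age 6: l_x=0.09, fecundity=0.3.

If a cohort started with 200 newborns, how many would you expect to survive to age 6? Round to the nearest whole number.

18

Expected survivors = N0 · l_6 = 200 × 0.09 = 18 → 18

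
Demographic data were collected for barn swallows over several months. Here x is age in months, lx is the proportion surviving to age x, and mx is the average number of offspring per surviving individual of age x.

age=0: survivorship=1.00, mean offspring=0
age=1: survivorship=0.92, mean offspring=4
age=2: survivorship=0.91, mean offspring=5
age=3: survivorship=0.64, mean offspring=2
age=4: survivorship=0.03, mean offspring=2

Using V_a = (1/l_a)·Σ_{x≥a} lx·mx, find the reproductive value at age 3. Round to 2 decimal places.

lx·mx for x ≥ 3: 1.28, 0.06 → sum = 1.34
V_3 = 1.34 / l_3 = 1.34 / 0.64 = 2.09375 → 2.09

2.09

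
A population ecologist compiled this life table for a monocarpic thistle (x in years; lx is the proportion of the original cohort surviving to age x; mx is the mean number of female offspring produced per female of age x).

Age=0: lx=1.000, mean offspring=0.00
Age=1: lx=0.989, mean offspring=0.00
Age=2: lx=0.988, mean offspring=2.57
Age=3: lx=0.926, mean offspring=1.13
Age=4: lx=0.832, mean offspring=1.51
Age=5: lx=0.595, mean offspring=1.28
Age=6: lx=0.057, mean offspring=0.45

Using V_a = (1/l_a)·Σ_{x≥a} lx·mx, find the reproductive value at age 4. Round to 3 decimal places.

2.456

lx·mx for x ≥ 4: 1.25632, 0.7616, 0.02565 → sum = 2.04357
V_4 = 2.04357 / l_4 = 2.04357 / 0.832 = 2.456214… → 2.456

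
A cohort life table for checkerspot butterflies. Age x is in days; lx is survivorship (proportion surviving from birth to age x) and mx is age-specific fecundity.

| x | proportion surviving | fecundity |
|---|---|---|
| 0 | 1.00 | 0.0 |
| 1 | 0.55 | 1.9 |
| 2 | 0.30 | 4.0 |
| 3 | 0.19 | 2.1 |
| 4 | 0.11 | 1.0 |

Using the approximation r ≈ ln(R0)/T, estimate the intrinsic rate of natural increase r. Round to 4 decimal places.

R0 = Σ lx·mx = 0 + 1.045 + 1.2 + 0.399 + 0.11 = 2.754
Σ x·lx·mx = 5.082; T = 5.082/2.754 = 1.84532…
r ≈ ln(R0)/T = ln(2.754)/1.84532… = 0.548987… → 0.5490

0.5490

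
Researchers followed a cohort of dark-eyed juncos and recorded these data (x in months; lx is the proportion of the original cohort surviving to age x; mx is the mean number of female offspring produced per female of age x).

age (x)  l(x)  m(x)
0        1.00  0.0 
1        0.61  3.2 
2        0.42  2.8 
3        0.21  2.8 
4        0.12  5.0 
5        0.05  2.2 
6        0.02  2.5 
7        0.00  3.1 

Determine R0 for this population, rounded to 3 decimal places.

4.476

lx·mx by age: 0, 1.952, 1.176, 0.588, 0.6, 0.11, 0.05, 0
R0 = Σ lx·mx = 4.476 → 4.476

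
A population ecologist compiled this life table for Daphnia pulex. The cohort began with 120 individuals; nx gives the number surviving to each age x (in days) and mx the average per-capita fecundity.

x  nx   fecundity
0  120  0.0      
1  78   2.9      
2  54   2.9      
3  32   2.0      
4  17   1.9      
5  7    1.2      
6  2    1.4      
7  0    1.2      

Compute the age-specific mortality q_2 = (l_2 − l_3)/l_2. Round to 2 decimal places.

0.41

lx = nx/n0 = nx/120: 1, 0.65, 0.45, 0.26667…, 0.14167…, 0.05833…, 0.01667…, 0
q_2 = (l_2 − l_3) / l_2 = (0.45 − 0.266667…) / 0.45
     = 0.183333… / 0.45 = 0.407407… → 0.41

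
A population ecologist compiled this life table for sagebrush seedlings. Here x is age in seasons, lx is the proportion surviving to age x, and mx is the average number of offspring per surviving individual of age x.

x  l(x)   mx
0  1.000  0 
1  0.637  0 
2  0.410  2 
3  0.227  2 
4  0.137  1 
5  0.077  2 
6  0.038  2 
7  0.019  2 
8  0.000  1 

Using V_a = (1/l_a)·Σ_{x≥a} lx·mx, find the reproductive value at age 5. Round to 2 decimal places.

3.48

lx·mx for x ≥ 5: 0.154, 0.076, 0.038, 0 → sum = 0.268
V_5 = 0.268 / l_5 = 0.268 / 0.077 = 3.480519… → 3.48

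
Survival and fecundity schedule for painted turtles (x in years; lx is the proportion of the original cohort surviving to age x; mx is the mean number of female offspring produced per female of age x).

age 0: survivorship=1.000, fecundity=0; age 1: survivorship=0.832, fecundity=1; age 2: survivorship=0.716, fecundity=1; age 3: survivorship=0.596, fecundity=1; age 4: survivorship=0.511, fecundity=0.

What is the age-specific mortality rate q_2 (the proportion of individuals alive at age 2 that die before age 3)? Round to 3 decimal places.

0.168

q_2 = (l_2 − l_3) / l_2 = (0.716 − 0.596) / 0.716
     = 0.12 / 0.716 = 0.167598… → 0.168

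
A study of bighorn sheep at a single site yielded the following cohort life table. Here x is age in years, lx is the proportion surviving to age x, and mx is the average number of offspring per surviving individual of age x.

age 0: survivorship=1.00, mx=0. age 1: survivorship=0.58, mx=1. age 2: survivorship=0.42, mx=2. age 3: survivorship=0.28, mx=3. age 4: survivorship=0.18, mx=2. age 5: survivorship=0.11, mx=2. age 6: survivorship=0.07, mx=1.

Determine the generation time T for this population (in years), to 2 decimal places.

lx·mx: 0, 0.58, 0.84, 0.84, 0.36, 0.22, 0.07 → R0 = 2.91
x·lx·mx: 0, 0.58, 1.68, 2.52, 1.44, 1.1, 0.42 → Σ = 7.74
T = 7.74 / 2.91 = 2.659794… → 2.66

2.66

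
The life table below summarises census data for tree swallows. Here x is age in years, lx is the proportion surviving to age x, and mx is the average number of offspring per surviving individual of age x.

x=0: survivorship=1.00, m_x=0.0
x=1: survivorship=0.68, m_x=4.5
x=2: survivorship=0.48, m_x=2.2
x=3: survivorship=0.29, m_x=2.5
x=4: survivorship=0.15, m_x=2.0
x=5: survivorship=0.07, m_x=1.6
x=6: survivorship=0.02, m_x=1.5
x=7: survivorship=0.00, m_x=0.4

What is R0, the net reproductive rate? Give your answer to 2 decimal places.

lx·mx by age: 0, 3.06, 1.056, 0.725, 0.3, 0.112, 0.03, 0
R0 = Σ lx·mx = 5.283 → 5.28

5.28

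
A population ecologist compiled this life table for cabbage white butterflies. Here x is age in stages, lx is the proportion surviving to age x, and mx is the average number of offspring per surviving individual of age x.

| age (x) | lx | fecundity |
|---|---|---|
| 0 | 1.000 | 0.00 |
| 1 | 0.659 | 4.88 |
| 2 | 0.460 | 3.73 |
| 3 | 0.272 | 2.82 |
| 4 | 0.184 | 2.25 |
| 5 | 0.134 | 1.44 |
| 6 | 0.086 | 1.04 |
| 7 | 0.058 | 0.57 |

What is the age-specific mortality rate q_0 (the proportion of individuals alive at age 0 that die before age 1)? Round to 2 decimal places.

q_0 = (l_0 − l_1) / l_0 = (1 − 0.659) / 1
     = 0.341 / 1 = 0.341 → 0.34

0.34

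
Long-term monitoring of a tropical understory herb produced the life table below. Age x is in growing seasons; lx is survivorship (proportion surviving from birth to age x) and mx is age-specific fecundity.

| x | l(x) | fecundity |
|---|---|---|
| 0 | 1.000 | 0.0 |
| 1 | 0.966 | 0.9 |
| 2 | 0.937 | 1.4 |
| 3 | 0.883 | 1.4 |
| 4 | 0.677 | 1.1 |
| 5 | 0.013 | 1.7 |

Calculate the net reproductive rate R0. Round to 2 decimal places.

4.18

lx·mx by age: 0, 0.8694, 1.3118, 1.2362, 0.7447, 0.0221
R0 = Σ lx·mx = 4.1842 → 4.18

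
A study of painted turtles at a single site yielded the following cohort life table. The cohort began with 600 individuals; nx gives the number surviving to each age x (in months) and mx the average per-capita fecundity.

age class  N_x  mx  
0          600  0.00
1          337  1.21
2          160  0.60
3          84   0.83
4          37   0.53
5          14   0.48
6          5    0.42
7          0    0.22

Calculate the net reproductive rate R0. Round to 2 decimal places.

1.00

lx = nx/n0 = nx/600: 1, 0.56167…, 0.26667…, 0.14, 0.06167…, 0.02333…, 0.00833…, 0
lx·mx by age: 0, 0.679617…, 0.16…, 0.1162, 0.032683…, 0.0112…, 0.0035…, 0
R0 = Σ lx·mx = 1.0032… → 1.00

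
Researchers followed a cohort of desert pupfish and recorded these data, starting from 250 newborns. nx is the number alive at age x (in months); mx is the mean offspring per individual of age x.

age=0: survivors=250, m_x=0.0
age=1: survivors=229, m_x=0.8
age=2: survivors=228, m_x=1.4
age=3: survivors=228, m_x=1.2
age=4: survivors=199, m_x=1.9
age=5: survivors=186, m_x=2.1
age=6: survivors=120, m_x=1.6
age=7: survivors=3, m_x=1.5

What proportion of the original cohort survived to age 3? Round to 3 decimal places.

0.912

l_3 = n_3/n_0 = 228/250 = 0.912 → 0.912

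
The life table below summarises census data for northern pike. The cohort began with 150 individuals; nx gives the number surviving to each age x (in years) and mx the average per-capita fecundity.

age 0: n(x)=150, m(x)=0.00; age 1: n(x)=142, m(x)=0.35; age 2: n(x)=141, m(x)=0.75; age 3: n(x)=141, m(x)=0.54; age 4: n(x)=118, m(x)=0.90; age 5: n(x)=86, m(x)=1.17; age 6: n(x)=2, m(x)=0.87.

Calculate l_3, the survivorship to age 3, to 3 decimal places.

l_3 = n_3/n_0 = 141/150 = 0.94 → 0.940

0.940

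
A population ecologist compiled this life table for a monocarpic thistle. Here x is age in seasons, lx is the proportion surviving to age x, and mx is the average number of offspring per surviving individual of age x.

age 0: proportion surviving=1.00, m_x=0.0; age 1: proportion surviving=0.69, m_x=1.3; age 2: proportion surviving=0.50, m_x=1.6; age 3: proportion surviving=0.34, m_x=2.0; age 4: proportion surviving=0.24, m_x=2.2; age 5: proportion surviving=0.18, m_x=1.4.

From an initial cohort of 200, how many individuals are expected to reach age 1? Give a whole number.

Expected survivors = N0 · l_1 = 200 × 0.69 = 138 → 138

138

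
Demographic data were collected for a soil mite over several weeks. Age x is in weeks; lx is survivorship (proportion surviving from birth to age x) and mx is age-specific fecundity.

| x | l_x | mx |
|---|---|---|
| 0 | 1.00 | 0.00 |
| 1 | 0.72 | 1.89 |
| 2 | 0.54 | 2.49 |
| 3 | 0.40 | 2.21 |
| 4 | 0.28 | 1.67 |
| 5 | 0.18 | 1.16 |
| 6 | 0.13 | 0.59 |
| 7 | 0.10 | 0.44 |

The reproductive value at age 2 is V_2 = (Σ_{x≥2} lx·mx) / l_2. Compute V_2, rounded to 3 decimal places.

5.603

lx·mx for x ≥ 2: 1.3446, 0.884, 0.4676, 0.2088, 0.0767, 0.044 → sum = 3.0257
V_2 = 3.0257 / l_2 = 3.0257 / 0.54 = 5.603148… → 5.603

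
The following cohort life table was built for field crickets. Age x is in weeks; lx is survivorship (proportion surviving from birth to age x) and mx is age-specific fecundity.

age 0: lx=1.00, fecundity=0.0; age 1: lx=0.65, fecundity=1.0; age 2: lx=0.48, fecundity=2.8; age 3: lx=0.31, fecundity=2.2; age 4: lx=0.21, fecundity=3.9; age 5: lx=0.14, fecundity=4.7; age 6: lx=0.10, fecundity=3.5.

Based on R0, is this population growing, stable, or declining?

R0 = Σ lx·mx = 0 + 0.65 + 1.344 + 0.682 + 0.819 + 0.658 + 0.35 = 4.503
R0 > 1, so the population is growing.

growing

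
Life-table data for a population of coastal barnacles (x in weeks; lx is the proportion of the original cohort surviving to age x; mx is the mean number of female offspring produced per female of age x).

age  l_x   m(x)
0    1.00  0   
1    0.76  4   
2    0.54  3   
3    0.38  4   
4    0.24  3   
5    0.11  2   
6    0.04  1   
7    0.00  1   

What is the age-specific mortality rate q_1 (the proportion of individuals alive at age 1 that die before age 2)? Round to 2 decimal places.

q_1 = (l_1 − l_2) / l_1 = (0.76 − 0.54) / 0.76
     = 0.22 / 0.76 = 0.289474… → 0.29

0.29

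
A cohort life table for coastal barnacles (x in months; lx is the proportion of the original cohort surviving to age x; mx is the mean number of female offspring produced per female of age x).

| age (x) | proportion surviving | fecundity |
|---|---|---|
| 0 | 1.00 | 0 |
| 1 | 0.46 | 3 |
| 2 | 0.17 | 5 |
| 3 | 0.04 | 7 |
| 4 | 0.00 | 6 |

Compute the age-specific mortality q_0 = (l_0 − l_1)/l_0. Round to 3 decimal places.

q_0 = (l_0 − l_1) / l_0 = (1 − 0.46) / 1
     = 0.54 / 1 = 0.54 → 0.540

0.540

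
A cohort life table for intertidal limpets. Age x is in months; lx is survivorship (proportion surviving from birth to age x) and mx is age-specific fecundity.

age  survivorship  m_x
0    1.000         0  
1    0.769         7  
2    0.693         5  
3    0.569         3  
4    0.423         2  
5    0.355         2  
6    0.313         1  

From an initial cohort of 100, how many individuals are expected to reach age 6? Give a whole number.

Expected survivors = N0 · l_6 = 100 × 0.313 = 31.3 → 31

31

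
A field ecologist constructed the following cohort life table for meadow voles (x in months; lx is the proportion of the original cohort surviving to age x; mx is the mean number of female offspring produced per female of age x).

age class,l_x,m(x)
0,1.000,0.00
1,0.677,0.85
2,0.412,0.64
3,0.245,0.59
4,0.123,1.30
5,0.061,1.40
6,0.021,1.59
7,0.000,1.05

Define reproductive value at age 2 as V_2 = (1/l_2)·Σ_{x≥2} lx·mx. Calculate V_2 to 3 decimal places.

lx·mx for x ≥ 2: 0.26368, 0.14455, 0.1599, 0.0854, 0.03339, 0 → sum = 0.68692
V_2 = 0.68692 / l_2 = 0.68692 / 0.412 = 1.667282… → 1.667

1.667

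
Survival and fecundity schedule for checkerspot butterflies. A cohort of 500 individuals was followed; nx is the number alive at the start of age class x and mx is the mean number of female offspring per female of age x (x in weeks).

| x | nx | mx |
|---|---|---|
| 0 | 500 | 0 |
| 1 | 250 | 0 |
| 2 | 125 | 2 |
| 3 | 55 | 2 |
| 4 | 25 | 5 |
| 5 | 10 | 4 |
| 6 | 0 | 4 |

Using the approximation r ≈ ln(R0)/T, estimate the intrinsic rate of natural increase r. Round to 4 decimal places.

0.0167

lx = nx/n0 = nx/500: 1, 0.5, 0.25, 0.11, 0.05, 0.02, 0
R0 = Σ lx·mx = 0 + 0 + 0.5 + 0.22 + 0.25 + 0.08 + 0 = 1.05
Σ x·lx·mx = 3.06; T = 3.06/1.05 = 2.91429…
r ≈ ln(R0)/T = ln(1.05)/2.91429… = 0.016742… → 0.0167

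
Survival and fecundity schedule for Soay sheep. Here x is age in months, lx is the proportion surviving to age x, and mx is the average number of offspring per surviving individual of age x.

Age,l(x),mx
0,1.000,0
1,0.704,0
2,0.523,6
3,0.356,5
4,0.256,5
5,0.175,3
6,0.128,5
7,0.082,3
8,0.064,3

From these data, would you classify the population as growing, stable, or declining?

growing

R0 = Σ lx·mx = 0 + 0 + 3.138 + 1.78 + 1.28 + 0.525 + 0.64 + 0.246 + 0.192 = 7.801
R0 > 1, so the population is growing.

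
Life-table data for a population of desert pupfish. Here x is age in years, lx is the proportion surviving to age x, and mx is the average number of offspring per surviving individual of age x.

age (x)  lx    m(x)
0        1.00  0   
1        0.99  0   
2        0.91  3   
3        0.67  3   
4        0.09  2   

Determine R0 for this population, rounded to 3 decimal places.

lx·mx by age: 0, 0, 2.73, 2.01, 0.18
R0 = Σ lx·mx = 4.92 → 4.920

4.920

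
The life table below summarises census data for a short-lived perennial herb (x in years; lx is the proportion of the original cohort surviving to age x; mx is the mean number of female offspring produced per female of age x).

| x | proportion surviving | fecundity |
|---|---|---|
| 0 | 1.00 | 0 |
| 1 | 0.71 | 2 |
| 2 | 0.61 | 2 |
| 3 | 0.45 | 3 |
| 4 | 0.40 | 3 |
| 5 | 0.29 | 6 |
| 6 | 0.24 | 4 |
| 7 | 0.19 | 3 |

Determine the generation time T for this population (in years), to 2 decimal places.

lx·mx: 0, 1.42, 1.22, 1.35, 1.2, 1.74, 0.96, 0.57 → R0 = 8.46
x·lx·mx: 0, 1.42, 2.44, 4.05, 4.8, 8.7, 5.76, 3.99 → Σ = 31.16
T = 31.16 / 8.46 = 3.683215… → 3.68

3.68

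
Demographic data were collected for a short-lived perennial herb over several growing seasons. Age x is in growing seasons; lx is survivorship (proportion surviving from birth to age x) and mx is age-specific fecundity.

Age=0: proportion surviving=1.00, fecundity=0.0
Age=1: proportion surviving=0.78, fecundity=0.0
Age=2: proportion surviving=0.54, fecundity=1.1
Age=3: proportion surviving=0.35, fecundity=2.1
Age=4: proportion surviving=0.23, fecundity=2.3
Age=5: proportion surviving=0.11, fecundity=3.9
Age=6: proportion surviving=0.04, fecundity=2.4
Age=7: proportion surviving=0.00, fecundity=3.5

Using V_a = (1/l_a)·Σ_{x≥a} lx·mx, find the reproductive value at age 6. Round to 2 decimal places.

lx·mx for x ≥ 6: 0.096, 0 → sum = 0.096
V_6 = 0.096 / l_6 = 0.096 / 0.04 = 2.4 → 2.40

2.40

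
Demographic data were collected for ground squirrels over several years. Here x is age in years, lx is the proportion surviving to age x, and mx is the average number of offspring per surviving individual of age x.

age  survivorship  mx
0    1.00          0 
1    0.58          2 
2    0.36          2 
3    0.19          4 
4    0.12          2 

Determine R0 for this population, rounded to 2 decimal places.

2.88

lx·mx by age: 0, 1.16, 0.72, 0.76, 0.24
R0 = Σ lx·mx = 2.88 → 2.88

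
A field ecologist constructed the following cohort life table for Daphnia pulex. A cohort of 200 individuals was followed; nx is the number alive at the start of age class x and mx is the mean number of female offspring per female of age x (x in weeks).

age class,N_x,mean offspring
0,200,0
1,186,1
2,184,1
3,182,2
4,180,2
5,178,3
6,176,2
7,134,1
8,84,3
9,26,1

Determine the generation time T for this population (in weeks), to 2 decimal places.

4.62

lx = nx/n0 = nx/200: 1, 0.93, 0.92, 0.91, 0.9, 0.89, 0.88, 0.67, 0.42, 0.13
lx·mx: 0, 0.93, 0.92, 1.82, 1.8, 2.67, 1.76, 0.67, 1.26, 0.13 → R0 = 11.96
x·lx·mx: 0, 0.93, 1.84, 5.46, 7.2, 13.35, 10.56, 4.69, 10.08, 1.17 → Σ = 55.28
T = 55.28 / 11.96 = 4.622074… → 4.62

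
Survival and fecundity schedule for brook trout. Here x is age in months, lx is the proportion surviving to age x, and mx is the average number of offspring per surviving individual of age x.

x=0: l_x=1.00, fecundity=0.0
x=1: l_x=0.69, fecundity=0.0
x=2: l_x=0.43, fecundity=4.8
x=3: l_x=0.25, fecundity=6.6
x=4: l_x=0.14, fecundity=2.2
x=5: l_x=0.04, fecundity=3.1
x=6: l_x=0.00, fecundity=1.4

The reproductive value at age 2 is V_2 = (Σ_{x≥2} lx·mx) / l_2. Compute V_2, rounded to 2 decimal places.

lx·mx for x ≥ 2: 2.064, 1.65, 0.308, 0.124, 0 → sum = 4.146
V_2 = 4.146 / l_2 = 4.146 / 0.43 = 9.64186… → 9.64

9.64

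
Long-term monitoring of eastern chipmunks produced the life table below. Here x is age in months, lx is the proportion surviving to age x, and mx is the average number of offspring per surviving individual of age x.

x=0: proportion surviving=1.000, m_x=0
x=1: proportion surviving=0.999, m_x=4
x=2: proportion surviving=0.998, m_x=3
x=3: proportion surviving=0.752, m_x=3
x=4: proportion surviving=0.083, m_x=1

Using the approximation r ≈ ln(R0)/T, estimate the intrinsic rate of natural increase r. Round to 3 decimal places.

R0 = Σ lx·mx = 0 + 3.996 + 2.994 + 2.256 + 0.083 = 9.329
Σ x·lx·mx = 17.084; T = 17.084/9.329 = 1.83128…
r ≈ ln(R0)/T = ln(9.329)/1.83128… = 1.21944… → 1.219

1.219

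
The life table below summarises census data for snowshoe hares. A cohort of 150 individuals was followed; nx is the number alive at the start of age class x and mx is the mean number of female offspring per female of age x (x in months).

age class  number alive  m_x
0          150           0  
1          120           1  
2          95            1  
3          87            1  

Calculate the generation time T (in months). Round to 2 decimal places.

lx = nx/n0 = nx/150: 1, 0.8, 0.63333…, 0.58
lx·mx: 0, 0.8, 0.633333…, 0.58 → R0 = 2.013333…
x·lx·mx: 0, 0.8, 1.266667…, 1.74 → Σ = 3.806667…
T = 3.806667… / 2.013333… = 1.890728… → 1.89

1.89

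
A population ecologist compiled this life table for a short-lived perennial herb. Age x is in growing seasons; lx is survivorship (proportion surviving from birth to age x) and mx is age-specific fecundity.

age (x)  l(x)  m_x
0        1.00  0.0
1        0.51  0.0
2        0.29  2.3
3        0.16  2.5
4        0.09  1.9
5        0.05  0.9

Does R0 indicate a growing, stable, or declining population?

R0 = Σ lx·mx = 0 + 0 + 0.667 + 0.4 + 0.171 + 0.045 = 1.283
R0 > 1, so the population is growing.

growing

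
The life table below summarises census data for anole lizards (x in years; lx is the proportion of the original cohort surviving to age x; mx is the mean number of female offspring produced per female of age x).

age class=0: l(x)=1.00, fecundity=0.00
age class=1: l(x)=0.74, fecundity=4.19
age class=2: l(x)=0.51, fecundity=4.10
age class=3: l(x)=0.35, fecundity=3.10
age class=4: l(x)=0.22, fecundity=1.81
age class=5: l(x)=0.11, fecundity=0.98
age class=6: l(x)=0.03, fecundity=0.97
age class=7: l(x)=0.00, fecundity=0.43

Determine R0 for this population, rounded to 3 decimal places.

lx·mx by age: 0, 3.1006, 2.091, 1.085, 0.3982, 0.1078, 0.0291, 0
R0 = Σ lx·mx = 6.8117 → 6.812

6.812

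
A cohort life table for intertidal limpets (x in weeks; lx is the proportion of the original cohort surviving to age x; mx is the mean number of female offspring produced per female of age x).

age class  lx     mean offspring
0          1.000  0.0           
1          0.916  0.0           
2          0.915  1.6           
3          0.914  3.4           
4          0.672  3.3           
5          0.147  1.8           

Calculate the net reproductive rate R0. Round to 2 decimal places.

7.05

lx·mx by age: 0, 0, 1.464, 3.1076, 2.2176, 0.2646
R0 = Σ lx·mx = 7.0538 → 7.05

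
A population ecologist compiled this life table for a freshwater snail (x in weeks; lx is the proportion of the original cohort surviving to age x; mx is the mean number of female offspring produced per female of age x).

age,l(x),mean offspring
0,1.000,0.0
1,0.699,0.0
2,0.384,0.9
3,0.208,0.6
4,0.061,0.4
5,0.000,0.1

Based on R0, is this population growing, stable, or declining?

R0 = Σ lx·mx = 0 + 0 + 0.3456 + 0.1248 + 0.0244 + 0 = 0.4948
R0 < 1, so the population is declining.

declining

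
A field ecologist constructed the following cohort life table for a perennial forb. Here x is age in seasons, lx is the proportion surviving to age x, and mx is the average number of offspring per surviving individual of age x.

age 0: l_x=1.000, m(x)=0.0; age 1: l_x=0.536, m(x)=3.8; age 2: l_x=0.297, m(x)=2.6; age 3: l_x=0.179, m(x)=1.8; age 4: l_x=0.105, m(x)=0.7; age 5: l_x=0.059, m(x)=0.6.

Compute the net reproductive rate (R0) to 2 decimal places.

3.24

lx·mx by age: 0, 2.0368, 0.7722, 0.3222, 0.0735, 0.0354
R0 = Σ lx·mx = 3.2401 → 3.24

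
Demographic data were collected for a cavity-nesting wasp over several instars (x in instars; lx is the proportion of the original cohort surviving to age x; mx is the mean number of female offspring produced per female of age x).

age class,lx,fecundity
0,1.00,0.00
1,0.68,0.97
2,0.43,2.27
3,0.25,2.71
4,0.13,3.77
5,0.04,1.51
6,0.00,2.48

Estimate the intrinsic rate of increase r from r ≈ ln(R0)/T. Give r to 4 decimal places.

0.4362

R0 = Σ lx·mx = 0 + 0.6596 + 0.9761 + 0.6775 + 0.4901 + 0.0604 + 0 = 2.8637
Σ x·lx·mx = 6.9067; T = 6.9067/2.8637 = 2.41181…
r ≈ ln(R0)/T = ln(2.8637)/2.41181… = 0.436234… → 0.4362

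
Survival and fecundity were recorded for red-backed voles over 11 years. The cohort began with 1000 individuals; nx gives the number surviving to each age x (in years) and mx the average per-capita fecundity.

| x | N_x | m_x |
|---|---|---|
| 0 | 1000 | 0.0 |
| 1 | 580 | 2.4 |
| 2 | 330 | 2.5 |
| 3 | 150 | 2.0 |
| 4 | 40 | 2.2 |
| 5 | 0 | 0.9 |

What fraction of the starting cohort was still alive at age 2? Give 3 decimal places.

0.330

l_2 = n_2/n_0 = 330/1000 = 0.33 → 0.330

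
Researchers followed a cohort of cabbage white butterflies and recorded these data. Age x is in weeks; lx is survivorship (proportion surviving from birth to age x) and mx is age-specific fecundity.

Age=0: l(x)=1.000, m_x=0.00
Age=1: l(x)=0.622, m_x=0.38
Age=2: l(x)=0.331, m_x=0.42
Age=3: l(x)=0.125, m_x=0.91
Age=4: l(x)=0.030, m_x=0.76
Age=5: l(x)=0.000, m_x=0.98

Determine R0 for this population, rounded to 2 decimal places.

lx·mx by age: 0, 0.23636, 0.13902, 0.11375, 0.0228, 0
R0 = Σ lx·mx = 0.51193 → 0.51

0.51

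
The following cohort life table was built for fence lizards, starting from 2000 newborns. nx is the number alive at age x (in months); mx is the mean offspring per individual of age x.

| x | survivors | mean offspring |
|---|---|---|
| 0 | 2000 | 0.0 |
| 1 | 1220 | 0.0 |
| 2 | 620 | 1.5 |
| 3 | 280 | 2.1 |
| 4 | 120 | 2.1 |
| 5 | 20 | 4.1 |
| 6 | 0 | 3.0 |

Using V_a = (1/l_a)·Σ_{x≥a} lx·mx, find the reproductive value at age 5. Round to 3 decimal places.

lx = nx/n0 = nx/2000: 1, 0.61, 0.31, 0.14, 0.06, 0.01, 0
lx·mx for x ≥ 5: 0.041, 0 → sum = 0.041
V_5 = 0.041 / l_5 = 0.041 / 0.01 = 4.1 → 4.100

4.100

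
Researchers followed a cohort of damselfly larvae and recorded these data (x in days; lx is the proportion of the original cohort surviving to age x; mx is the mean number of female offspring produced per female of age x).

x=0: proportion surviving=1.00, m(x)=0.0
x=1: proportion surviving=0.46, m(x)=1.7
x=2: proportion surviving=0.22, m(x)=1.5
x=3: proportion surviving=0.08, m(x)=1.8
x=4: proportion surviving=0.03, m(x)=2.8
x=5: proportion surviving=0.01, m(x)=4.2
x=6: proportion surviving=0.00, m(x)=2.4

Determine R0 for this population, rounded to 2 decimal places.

lx·mx by age: 0, 0.782, 0.33, 0.144, 0.084, 0.042, 0
R0 = Σ lx·mx = 1.382 → 1.38

1.38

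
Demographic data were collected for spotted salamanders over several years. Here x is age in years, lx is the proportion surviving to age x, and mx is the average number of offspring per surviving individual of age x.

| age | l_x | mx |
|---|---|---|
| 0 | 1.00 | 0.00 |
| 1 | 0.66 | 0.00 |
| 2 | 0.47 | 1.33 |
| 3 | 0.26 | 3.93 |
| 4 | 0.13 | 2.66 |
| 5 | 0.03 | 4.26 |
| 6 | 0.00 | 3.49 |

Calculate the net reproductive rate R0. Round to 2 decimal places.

2.12

lx·mx by age: 0, 0, 0.6251, 1.0218, 0.3458, 0.1278, 0
R0 = Σ lx·mx = 2.1205 → 2.12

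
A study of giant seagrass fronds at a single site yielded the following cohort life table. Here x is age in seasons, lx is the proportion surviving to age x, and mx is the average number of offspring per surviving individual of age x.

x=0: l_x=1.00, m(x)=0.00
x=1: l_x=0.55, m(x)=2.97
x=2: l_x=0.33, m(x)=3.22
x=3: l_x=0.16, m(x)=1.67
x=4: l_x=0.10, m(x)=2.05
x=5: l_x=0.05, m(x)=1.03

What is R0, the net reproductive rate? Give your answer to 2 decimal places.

lx·mx by age: 0, 1.6335, 1.0626, 0.2672, 0.205, 0.0515
R0 = Σ lx·mx = 3.2198 → 3.22

3.22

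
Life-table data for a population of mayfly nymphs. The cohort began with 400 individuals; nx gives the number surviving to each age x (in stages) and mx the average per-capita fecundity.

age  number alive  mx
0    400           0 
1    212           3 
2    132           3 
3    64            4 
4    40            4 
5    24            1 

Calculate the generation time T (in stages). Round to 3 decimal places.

2.008

lx = nx/n0 = nx/400: 1, 0.53, 0.33, 0.16, 0.1, 0.06
lx·mx: 0, 1.59, 0.99, 0.64, 0.4, 0.06 → R0 = 3.68
x·lx·mx: 0, 1.59, 1.98, 1.92, 1.6, 0.3 → Σ = 7.39
T = 7.39 / 3.68 = 2.008152… → 2.008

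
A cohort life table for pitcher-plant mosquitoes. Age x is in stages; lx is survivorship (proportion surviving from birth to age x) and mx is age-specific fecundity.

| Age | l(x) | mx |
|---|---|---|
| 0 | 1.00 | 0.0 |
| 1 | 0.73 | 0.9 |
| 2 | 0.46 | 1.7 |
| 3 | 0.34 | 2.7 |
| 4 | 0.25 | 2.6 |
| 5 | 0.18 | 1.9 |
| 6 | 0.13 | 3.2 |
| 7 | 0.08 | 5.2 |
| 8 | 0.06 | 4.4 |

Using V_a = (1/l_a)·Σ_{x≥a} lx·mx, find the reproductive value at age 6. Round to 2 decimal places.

8.43

lx·mx for x ≥ 6: 0.416, 0.416, 0.264 → sum = 1.096
V_6 = 1.096 / l_6 = 1.096 / 0.13 = 8.430769… → 8.43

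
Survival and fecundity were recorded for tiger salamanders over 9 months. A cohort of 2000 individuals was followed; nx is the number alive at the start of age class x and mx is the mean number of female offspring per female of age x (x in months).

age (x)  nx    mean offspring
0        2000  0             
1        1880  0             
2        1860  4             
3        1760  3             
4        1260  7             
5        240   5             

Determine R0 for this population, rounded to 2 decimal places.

lx = nx/n0 = nx/2000: 1, 0.94, 0.93, 0.88, 0.63, 0.12
lx·mx by age: 0, 0, 3.72, 2.64, 4.41, 0.6
R0 = Σ lx·mx = 11.37 → 11.37

11.37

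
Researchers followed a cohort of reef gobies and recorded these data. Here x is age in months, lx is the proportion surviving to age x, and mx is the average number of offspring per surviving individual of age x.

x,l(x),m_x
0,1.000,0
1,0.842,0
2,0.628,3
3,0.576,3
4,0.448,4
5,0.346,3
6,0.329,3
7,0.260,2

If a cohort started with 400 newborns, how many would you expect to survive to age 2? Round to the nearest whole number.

251

Expected survivors = N0 · l_2 = 400 × 0.628 = 251.2 → 251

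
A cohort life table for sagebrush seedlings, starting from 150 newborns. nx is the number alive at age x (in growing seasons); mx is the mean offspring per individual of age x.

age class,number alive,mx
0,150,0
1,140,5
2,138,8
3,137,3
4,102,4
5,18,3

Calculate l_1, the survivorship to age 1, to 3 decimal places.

0.933

l_1 = n_1/n_0 = 140/150 = 0.933333… → 0.933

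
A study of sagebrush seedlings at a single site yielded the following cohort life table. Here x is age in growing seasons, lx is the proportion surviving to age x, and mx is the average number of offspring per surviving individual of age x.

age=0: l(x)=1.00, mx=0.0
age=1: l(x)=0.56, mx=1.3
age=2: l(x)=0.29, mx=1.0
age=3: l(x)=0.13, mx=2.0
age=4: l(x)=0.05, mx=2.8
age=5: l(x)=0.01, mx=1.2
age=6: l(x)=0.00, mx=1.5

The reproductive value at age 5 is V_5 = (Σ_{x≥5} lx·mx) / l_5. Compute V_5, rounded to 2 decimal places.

1.20

lx·mx for x ≥ 5: 0.012, 0 → sum = 0.012
V_5 = 0.012 / l_5 = 0.012 / 0.01 = 1.2 → 1.20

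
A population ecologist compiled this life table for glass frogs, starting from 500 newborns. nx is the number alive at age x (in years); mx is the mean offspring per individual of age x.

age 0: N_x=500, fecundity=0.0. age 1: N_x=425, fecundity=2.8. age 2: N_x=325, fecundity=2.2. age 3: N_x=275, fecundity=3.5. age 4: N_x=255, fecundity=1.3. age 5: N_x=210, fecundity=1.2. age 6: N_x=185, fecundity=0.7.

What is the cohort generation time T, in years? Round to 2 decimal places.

lx = nx/n0 = nx/500: 1, 0.85, 0.65, 0.55, 0.51, 0.42, 0.37
lx·mx: 0, 2.38, 1.43, 1.925, 0.663, 0.504, 0.259 → R0 = 7.161
x·lx·mx: 0, 2.38, 2.86, 5.775, 2.652, 2.52, 1.554 → Σ = 17.741
T = 17.741 / 7.161 = 2.477447… → 2.48

2.48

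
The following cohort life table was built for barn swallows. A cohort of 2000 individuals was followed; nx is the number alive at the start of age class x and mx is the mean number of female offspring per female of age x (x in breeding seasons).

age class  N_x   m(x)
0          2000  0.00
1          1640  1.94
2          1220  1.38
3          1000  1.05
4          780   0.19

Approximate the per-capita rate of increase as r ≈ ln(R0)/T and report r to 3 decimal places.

lx = nx/n0 = nx/2000: 1, 0.82, 0.61, 0.5, 0.39
R0 = Σ lx·mx = 0 + 1.5908 + 0.8418 + 0.525 + 0.0741 = 3.0317
Σ x·lx·mx = 5.1458; T = 5.1458/3.0317 = 1.69733…
r ≈ ln(R0)/T = ln(3.0317)/1.69733… = 0.65345… → 0.653

0.653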